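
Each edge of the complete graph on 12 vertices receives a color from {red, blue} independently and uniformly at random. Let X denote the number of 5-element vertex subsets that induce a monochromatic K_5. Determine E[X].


Let X = Σ_S X_S over the C(12, 5) = 792 subsets S of size 5, where X_S = 1 if the K_5 on S is monochromatic.
For a fixed S, the K_5 on S has C(5, 2) = 10 edges. P[all 10 edges red] = (1/2)^10, and likewise for blue, so P[monochromatic] = 2·(1/2)^10 = 2^{1 − 10} = 1/512.
Summing: E[X] = C(12, 5) · 2^{1 − 10} = 792 · 1/512 = 99/64.
Numerically: E[X] ≈ 1.54688.

E[X] = C(12,5)·2^(1−C(5,2)) = 99/64 ≈ 1.54688.


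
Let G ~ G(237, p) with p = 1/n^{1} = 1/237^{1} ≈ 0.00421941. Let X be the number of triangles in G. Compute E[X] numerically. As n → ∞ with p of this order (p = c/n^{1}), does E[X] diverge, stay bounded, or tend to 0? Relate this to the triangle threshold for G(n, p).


Number of potential triangles: C(237, 3) = 2190670.
Each occurs with probability p³ ≈ (0.00421941)³ ≈ 7.51198932e-08.
By linearity: E[X] = C(237, 3)·p³ ≈ 2190670 · 7.51198932e-08 ≈ 0.164563.
Here α = 1, so p = 1/n is exactly at the triangle threshold p ~ 1/n. Asymptotically E[X] → c³/6 = 1³/6 = 1/6 ≈ 0.166667, a bounded constant. In this regime the triangle count is asymptotically Poisson(c³/6).

E[X] ≈ 0.164563; in regime p = Θ(1/n^{1}) E[X] stays bounded (at the triangle threshold p ~ 1/n).


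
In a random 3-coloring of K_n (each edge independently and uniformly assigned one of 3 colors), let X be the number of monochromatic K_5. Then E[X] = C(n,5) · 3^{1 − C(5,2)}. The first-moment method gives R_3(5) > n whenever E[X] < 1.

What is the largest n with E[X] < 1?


We need C(n, 5) · 3^{1 − 10} < 1, i.e. C(n, 5) < 3^{10 − 1} = 19683.
Check values of n near the boundary:
  n = 18: C(18, 5) = 8568; 8568 < 19683? YES
  n = 19: C(19, 5) = 11628; 11628 < 19683? YES
  n = 20: C(20, 5) = 15504; 15504 < 19683? YES
  n = 21: C(21, 5) = 20349; 20349 < 19683? NO
  n = 22: C(22, 5) = 26334; 26334 < 19683? NO
  n = 23: C(23, 5) = 33649; 33649 < 19683? NO
The largest n with C(n, 5) < 19683 is n = 20 (where E[X] = 5168/6561 ≈ 0.7876848). Hence R_3(5) > 20, i.e. R_3(5) ≥ 21.

Largest n = 20; hence R_3(5) > 20.


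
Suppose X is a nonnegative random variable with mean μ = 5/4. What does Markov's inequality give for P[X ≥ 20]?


μ = E[X] = 5/4, a = 20.
Markov: P[X ≥ 20] ≤ μ/a = (5/4)/20 = 1/16.
Numerically: ≈ 0.062500.
(Since a = 20 > μ = 1.250000, the bound 1/16 is < 1 and informative.)

P[X ≥ 20] ≤ 1/16 ≈ 0.062500.


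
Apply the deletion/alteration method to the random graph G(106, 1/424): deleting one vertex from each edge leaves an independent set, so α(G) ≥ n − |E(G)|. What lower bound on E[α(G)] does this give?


E[|E(G)|] = C(106, 2)·p = 5565 · (1/424) = 105/8.
E[α(G)] ≥ n − E[|E(G)|] = 106 − 105/8 = 743/8.
Numerically: ≈ 92.87500.
(This is only a lower bound; the true E[α(G)] may be larger.)

E[α(G)] ≥ 743/8 ≈ 92.87500.


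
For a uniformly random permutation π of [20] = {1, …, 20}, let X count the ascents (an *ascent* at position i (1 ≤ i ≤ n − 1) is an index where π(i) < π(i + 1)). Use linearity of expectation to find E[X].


Write X = Σ X_I over i = 1, …, 19, with X_I the indicator of one ascent.
There are 19 indicators.
For each fixed i, the pair (π(i), π(i+1)) is a uniformly random ordered pair of distinct values from {1, …, 20}; by symmetry P[π(i) < π(i+1)] = 1/2.
By linearity: E[X] = 19 · (1/2) = (20 − 1) · (1/2) = 19/2 ≈ 9.500.

E[X] = 19/2 = 9.500.


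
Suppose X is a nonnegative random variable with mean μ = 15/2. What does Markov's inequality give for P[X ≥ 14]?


μ = E[X] = 15/2, a = 14.
Markov: P[X ≥ 14] ≤ μ/a = (15/2)/14 = 15/28.
Numerically: ≈ 0.535714.
(Since a = 14 > μ = 7.500000, the bound 15/28 is < 1 and informative.)

P[X ≥ 14] ≤ 15/28 ≈ 0.535714.


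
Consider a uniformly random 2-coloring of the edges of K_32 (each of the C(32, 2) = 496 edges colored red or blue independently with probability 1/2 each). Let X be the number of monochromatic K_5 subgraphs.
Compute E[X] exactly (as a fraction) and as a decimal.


Let X = Σ_S X_S over the C(32, 5) = 201376 subsets S of size 5, where X_S = 1 if the K_5 on S is monochromatic.
For a fixed S, the K_5 on S has C(5, 2) = 10 edges. P[all 10 edges red] = (1/2)^10, and likewise for blue, so P[monochromatic] = 2·(1/2)^10 = 2^{1 − 10} = 1/512.
Summing: E[X] = C(32, 5) · 2^{1 − 10} = 201376 · 1/512 = 6293/16.
Numerically: E[X] ≈ 393.31250.

E[X] = C(32,5)·2^(1−C(5,2)) = 6293/16 ≈ 393.31250.


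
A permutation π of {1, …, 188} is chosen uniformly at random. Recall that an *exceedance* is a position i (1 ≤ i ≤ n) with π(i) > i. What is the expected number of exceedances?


Write X = Σ_{i=1}^{188} X_i, where X_i = 1_{π(i) > i}.
For each fixed i, π(i) is uniform over {1, …, 188} (marginal of a uniform permutation), so P[π(i) > i] = (n − i)/n. Summing: Σ_{i=1}^{188} (n − i)/n = (0 + 1 + … + 187)/188 = 188(188 − 1)/(2·188) = (188 − 1)/2.
Hence E[X] = Σ_{i=1}^{188} (188 − i)/188 = 187/2 ≈ 93.5000.

E[X] = 187/2 = 93.5000.


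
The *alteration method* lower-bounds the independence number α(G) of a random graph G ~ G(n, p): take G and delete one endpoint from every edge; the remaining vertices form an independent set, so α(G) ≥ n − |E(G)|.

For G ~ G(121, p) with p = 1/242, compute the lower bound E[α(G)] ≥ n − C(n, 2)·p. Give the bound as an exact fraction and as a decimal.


E[|E(G)|] = C(121, 2)·p = 7260 · (1/242) = 30.
E[α(G)] ≥ n − E[|E(G)|] = 121 − 30 = 91.
Numerically: ≈ 91.000.
(This is only a lower bound; the true E[α(G)] may be larger.)

E[α(G)] ≥ 91 ≈ 91.000.


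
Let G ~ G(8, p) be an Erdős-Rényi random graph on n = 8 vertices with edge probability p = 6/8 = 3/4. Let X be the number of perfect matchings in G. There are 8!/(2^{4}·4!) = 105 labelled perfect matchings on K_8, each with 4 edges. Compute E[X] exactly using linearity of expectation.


K_8 has 8!/(2^{4}·4!) = 105 labelled perfect matchings.
For each such perfect matching H, let X_H = 1 if all 4 edges of H are present in G. Then P[X_H = 1] = p^{4} = (3/4)^{4} = 81/256.
Summing the indicators: E[X] = Σ_H E[X_H] = 105 · p^{4} = 105 · 81/256 = 8505/256.
Numerically: E[X] ≈ 33.2227.

E[X] = 105 · (3/4)^{4} = 8505/256 ≈ 33.2227.


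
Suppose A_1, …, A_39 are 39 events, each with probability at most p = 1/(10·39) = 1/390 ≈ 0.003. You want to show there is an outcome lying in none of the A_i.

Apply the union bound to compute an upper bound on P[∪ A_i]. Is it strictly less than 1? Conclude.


Union bound: P[∪_{i=1}^{39} A_i] ≤ Σ_i P[A_i] ≤ 39·p = 39·(1/390) = 1/10.
Numerically: 1/10 ≈ 0.100.
Is 1/10 < 1? YES.
Since P[∪ A_i] ≤ 1/10 < 1, the complement has P[∩ A_i^c] ≥ 1 − 1/10 = 9/10 > 0, so some outcome avoids every A_i.

39·p = 1/10 ≈ 0.100; existence CERTIFIED by the union bound.


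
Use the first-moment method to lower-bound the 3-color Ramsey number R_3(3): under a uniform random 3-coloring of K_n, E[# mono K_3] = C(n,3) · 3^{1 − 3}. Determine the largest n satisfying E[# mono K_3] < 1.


We need C(n, 3) · 3^{1 − 3} < 1, i.e. C(n, 3) < 3^{3 − 1} = 9.
Check values of n near the boundary:
  n = 3: C(3, 3) = 1; 1 < 9? YES
  n = 4: C(4, 3) = 4; 4 < 9? YES
  n = 5: C(5, 3) = 10; 10 < 9? NO
  n = 6: C(6, 3) = 20; 20 < 9? NO
The largest n with C(n, 3) < 9 is n = 4 (where E[X] = 4/9 ≈ 0.4444444). Hence R_3(3) > 4, i.e. R_3(3) ≥ 5.

Largest n = 4; hence R_3(3) > 4.


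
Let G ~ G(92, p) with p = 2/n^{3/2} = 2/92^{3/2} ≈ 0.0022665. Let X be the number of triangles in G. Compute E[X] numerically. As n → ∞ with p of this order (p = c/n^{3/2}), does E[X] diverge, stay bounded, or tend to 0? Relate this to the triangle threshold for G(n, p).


Number of potential triangles: C(92, 3) = 125580.
Each occurs with probability p³ ≈ (0.0022665)³ ≈ 1.1642460e-08.
By linearity: E[X] = C(92, 3)·p³ ≈ 125580 · 1.1642460e-08 ≈ 0.00146.
Since α = 3/2 > 1, p = c/n^{3/2} = o(1/n) is below the triangle threshold p ~ 1/n. Asymptotically E[X] ~ (c³/6)·n^{3(1−α)} = (2³/6)·n^{-1.5} → 0, so by Markov's inequality G has no triangles w.h.p.

E[X] ≈ 0.00146; in regime p = Θ(1/n^{3/2}) E[X] tends to 0 (below the triangle threshold p ~ 1/n).


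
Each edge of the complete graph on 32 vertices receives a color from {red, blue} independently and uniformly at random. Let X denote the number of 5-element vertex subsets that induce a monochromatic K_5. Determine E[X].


Let X = Σ_S X_S over the C(32, 5) = 201376 subsets S of size 5, where X_S = 1 if the K_5 on S is monochromatic.
For a fixed S, the K_5 on S has C(5, 2) = 10 edges. P[all 10 edges red] = (1/2)^10, and likewise for blue, so P[monochromatic] = 2·(1/2)^10 = 2^{1 − 10} = 1/512.
By linearity of expectation: E[X] = C(32, 5) · 2^{1 − 10} = 201376 · 1/512 = 6293/16.
Numerically: E[X] ≈ 393.312500.

E[X] = C(32,5)·2^(1−C(5,2)) = 6293/16 ≈ 393.312500.


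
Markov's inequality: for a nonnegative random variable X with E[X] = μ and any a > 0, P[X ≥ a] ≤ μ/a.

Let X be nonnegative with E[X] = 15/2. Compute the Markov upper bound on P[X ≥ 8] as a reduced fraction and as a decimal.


μ = E[X] = 15/2, a = 8.
Markov: P[X ≥ 8] ≤ μ/a = (15/2)/8 = 15/16.
Numerically: ≈ 0.938.
(Since a = 8 > μ = 7.500, the bound 15/16 is < 1 and informative.)

P[X ≥ 8] ≤ 15/16 ≈ 0.938.


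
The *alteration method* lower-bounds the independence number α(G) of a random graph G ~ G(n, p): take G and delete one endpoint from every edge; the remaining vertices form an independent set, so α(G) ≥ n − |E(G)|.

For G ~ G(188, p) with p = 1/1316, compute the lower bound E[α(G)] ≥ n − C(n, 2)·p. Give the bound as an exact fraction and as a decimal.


E[|E(G)|] = C(188, 2)·p = 17578 · (1/1316) = 187/14.
E[α(G)] ≥ n − E[|E(G)|] = 188 − 187/14 = 2445/14.
Numerically: ≈ 174.6429.
(This is only a lower bound; the true E[α(G)] may be larger.)

E[α(G)] ≥ 2445/14 ≈ 174.6429.


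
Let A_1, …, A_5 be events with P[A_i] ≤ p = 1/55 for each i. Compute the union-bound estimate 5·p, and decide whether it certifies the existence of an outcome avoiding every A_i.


Union bound: P[∪_{i=1}^{5} A_i] ≤ Σ_i P[A_i] ≤ 5·p = 5·(1/55) = 1/11.
Numerically: 1/11 ≈ 0.091.
Is 1/11 < 1? YES.
Since P[∪ A_i] ≤ 1/11 < 1, the complement has P[∩ A_i^c] ≥ 1 − 1/11 = 10/11 > 0, so some outcome avoids every A_i.

5·p = 1/11 ≈ 0.091; existence CERTIFIED by the union bound.


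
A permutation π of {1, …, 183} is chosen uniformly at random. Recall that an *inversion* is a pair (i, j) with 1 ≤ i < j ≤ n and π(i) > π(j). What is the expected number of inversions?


Write X = Σ X_I over the C(183, 2) = 16653 pairs i < j, with X_I the indicator of one inversion.
There are 16653 indicators.
For each fixed pair i < j, the values π(i) and π(j) are two distinct elements of {1, …, 183} in uniformly random order; by symmetry P[π(i) > π(j)] = 1/2.
By linearity: E[X] = 16653 · (1/2) = C(183, 2) · (1/2) = 16653/2 = 16653/2 ≈ 8326.5000.

E[X] = 16653/2 = 8326.5000.


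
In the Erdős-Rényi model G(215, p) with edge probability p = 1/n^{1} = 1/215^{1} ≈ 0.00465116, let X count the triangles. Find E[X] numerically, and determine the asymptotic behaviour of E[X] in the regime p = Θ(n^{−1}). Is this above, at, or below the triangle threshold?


Number of potential triangles: C(215, 3) = 1633355.
Each occurs with probability p³ ≈ (0.00465116)³ ≈ 1.00620071e-07.
By linearity: E[X] = C(215, 3)·p³ ≈ 1633355 · 1.00620071e-07 ≈ 0.164348.
Here α = 1, so p = 1/n is exactly at the triangle threshold p ~ 1/n. Asymptotically E[X] → c³/6 = 1³/6 = 1/6 ≈ 0.166667, a bounded constant. In this regime the triangle count is asymptotically Poisson(c³/6).

E[X] ≈ 0.164348; in regime p = Θ(1/n^{1}) E[X] stays bounded (at the triangle threshold p ~ 1/n).


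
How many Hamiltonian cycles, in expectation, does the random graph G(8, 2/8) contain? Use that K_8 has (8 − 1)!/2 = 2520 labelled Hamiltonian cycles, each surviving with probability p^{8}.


K_8 has (8 − 1)!/2 = 2520 labelled Hamiltonian cycles.
For each such Hamiltonian cycle H, let X_H = 1 if all 8 edges of H are present in G. Then P[X_H = 1] = p^{8} = (1/4)^{8} = 1/65536.
Summing the indicators: E[X] = Σ_H E[X_H] = 2520 · p^{8} = 2520 · 1/65536 = 315/8192.
Numerically: E[X] ≈ 0.038452.

E[X] = 2520 · (1/4)^{8} = 315/8192 ≈ 0.038452.


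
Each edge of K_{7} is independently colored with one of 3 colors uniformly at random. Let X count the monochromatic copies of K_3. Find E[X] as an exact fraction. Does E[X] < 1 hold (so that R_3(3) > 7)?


E[X] = C(7, 3) · 3^{1 − 3} = 35 · 3^{−2} = 35/9.
As a reduced fraction: E[X] = 35/9 ≈ 3.889.
Is E[X] < 1? NO.
Since E[X] ≥ 1, the first-moment bound is inconclusive at n = 7; it does NOT by itself certify R_3(3) > 7.

E[X] = 35/9 ≈ 3.889; E[X] ≥ 1; first-moment method inconclusive here.


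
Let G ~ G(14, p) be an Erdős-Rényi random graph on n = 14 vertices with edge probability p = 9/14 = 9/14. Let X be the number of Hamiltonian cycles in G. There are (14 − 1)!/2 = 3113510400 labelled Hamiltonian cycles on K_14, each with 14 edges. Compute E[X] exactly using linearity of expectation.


K_14 has (14 − 1)!/2 = 3113510400 labelled Hamiltonian cycles.
For each such Hamiltonian cycle H, let X_H = 1 if all 14 edges of H are present in G. Then P[X_H = 1] = p^{14} = (9/14)^{14} = 22876792454961/11112006825558016.
By linearity of expectation: E[X] = Σ_H E[X_H] = 3113510400 · p^{14} = 3113510400 · 22876792454961/11112006825558016 = 19873641525435994725/3100448333024.
Numerically: E[X] ≈ 6.4099e+06.

E[X] = 3113510400 · (9/14)^{14} = 19873641525435994725/3100448333024 ≈ 6.4099e+06.


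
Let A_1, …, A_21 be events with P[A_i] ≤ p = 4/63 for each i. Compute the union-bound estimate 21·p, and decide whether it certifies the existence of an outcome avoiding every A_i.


Union bound: P[∪_{i=1}^{21} A_i] ≤ Σ_i P[A_i] ≤ 21·p = 21·(4/63) = 4/3.
Numerically: 4/3 ≈ 1.333333.
Is 4/3 < 1? NO.
Since the bound 4/3 is ≥ 1, the union bound is uninformative here; it does NOT by itself certify existence.

21·p = 4/3 ≈ 1.333333; existence NOT certified by the union bound.


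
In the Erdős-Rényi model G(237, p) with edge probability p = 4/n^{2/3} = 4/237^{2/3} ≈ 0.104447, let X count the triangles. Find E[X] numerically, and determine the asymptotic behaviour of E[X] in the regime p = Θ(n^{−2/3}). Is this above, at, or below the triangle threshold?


Number of potential triangles: C(237, 3) = 2190670.
Each occurs with probability p³ ≈ (0.104447)³ ≈ 1.13941854e-03.
By linearity: E[X] = C(237, 3)·p³ ≈ 2190670 · 1.13941854e-03 ≈ 2496.090014.
Since α = 2/3 < 1, p = c/n^{2/3} ≫ 1/n is above the triangle threshold p ~ 1/n. Asymptotically E[X] ~ (c³/6)·n^{3(1−α)} = (4³/6)·n^{1} → ∞; triangles are abundant w.h.p.

E[X] ≈ 2496.090014; in regime p = Θ(1/n^{2/3}) E[X] diverges (above the triangle threshold p ~ 1/n).


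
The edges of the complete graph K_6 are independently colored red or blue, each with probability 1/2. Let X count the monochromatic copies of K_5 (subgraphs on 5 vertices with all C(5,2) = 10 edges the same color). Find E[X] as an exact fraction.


Let X = Σ_S X_S over the C(6, 5) = 6 subsets S of size 5, where X_S = 1 if the K_5 on S is monochromatic.
For a fixed S, the K_5 on S has C(5, 2) = 10 edges. P[all 10 edges red] = (1/2)^10, and likewise for blue, so P[monochromatic] = 2·(1/2)^10 = 2^{1 − 10} = 1/512.
Summing: E[X] = C(6, 5) · 2^{1 − 10} = 6 · 1/512 = 3/256.
Numerically: E[X] ≈ 0.0117.

E[X] = C(6,5)·2^(1−C(5,2)) = 3/256 ≈ 0.0117.


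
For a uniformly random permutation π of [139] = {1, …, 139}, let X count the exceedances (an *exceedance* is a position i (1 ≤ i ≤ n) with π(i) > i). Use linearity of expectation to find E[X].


Write X = Σ_{i=1}^{139} X_i, where X_i = 1_{π(i) > i}.
For each fixed i, π(i) is uniform over {1, …, 139} (marginal of a uniform permutation), so P[π(i) > i] = (n − i)/n. Summing: Σ_{i=1}^{139} (n − i)/n = (0 + 1 + … + 138)/139 = 139(139 − 1)/(2·139) = (139 − 1)/2.
Hence E[X] = Σ_{i=1}^{139} (139 − i)/139 = 69 ≈ 69.000.

E[X] = 69 = 69.000.


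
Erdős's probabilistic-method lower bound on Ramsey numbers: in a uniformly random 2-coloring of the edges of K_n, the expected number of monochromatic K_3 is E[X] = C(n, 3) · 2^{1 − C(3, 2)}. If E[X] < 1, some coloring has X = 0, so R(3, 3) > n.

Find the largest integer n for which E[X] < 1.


We need C(n, 3) · 2^{1 − 3} < 1, i.e. C(n, 3) < 2^{3 − 1} = 4.
Check values of n near the boundary:
  n = 3: C(3, 3) = 1; 1 < 4? YES
  n = 4: C(4, 3) = 4; 4 < 4? NO
  n = 5: C(5, 3) = 10; 10 < 4? NO
  n = 6: C(6, 3) = 20; 20 < 4? NO
The largest n with C(n, 3) < 4 is n = 3 (where E[X] = 1/4 ≈ 0.2500). Hence R(3, 3) > 3, i.e. R(3, 3) ≥ 4.

Largest n = 3; hence R(3, 3) > 3.


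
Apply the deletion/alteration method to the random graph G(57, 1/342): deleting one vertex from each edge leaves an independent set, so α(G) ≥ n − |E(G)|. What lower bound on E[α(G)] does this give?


E[|E(G)|] = C(57, 2)·p = 1596 · (1/342) = 14/3.
E[α(G)] ≥ n − E[|E(G)|] = 57 − 14/3 = 157/3.
Numerically: ≈ 52.3333.
(This is only a lower bound; the true E[α(G)] may be larger.)

E[α(G)] ≥ 157/3 ≈ 52.3333.


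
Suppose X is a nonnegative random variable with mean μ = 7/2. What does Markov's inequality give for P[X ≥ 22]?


μ = E[X] = 7/2, a = 22.
Markov: P[X ≥ 22] ≤ μ/a = (7/2)/22 = 7/44.
Numerically: ≈ 0.159.
(Since a = 22 > μ = 3.500, the bound 7/44 is < 1 and informative.)

P[X ≥ 22] ≤ 7/44 ≈ 0.159.


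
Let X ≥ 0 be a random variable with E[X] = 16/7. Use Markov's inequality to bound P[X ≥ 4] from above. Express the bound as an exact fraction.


μ = E[X] = 16/7, a = 4.
Markov: P[X ≥ 4] ≤ μ/a = (16/7)/4 = 4/7.
Numerically: ≈ 0.571429.
(Since a = 4 > μ = 2.285714, the bound 4/7 is < 1 and informative.)

P[X ≥ 4] ≤ 4/7 ≈ 0.571429.


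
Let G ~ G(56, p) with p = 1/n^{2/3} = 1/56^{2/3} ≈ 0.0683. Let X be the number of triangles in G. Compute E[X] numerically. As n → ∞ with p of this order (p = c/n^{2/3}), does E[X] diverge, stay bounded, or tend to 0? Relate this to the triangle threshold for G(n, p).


Number of potential triangles: C(56, 3) = 27720.
Each occurs with probability p³ ≈ (0.0683)³ ≈ 3.18878e-04.
By linearity: E[X] = C(56, 3)·p³ ≈ 27720 · 3.18878e-04 ≈ 8.839.
Since α = 2/3 < 1, p = c/n^{2/3} ≫ 1/n is above the triangle threshold p ~ 1/n. Asymptotically E[X] ~ (c³/6)·n^{3(1−α)} = (1³/6)·n^{1} → ∞; triangles are abundant w.h.p.

E[X] ≈ 8.839; in regime p = Θ(1/n^{2/3}) E[X] diverges (above the triangle threshold p ~ 1/n).


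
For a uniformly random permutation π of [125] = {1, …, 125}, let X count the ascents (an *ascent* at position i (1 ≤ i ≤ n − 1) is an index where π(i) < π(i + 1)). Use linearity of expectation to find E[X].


Write X = Σ X_I over i = 1, …, 124, with X_I the indicator of one ascent.
There are 124 indicators.
For each fixed i, the pair (π(i), π(i+1)) is a uniformly random ordered pair of distinct values from {1, …, 125}; by symmetry P[π(i) < π(i+1)] = 1/2.
By linearity: E[X] = 124 · (1/2) = (125 − 1) · (1/2) = 62 ≈ 62.0000.

E[X] = 62 = 62.0000.


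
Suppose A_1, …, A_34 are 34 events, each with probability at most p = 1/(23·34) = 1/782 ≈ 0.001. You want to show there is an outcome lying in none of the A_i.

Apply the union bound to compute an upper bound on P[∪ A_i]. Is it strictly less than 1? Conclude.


Union bound: P[∪_{i=1}^{34} A_i] ≤ Σ_i P[A_i] ≤ 34·p = 34·(1/782) = 1/23.
Numerically: 1/23 ≈ 0.043.
Is 1/23 < 1? YES.
Since P[∪ A_i] ≤ 1/23 < 1, the complement has P[∩ A_i^c] ≥ 1 − 1/23 = 22/23 > 0, so some outcome avoids every A_i.

34·p = 1/23 ≈ 0.043; existence CERTIFIED by the union bound.


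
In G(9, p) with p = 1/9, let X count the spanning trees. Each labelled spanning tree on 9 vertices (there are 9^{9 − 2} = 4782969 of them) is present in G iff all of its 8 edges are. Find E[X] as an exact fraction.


K_9 has 9^{9 − 2} = 4782969 labelled spanning trees.
For each such spanning tree H, let X_H = 1 if all 8 edges of H are present in G. Then P[X_H = 1] = p^{8} = (1/9)^{8} = 1/43046721.
By linearity of expectation: E[X] = Σ_H E[X_H] = 4782969 · p^{8} = 4782969 · 1/43046721 = 1/9.
Numerically: E[X] ≈ 0.11111.

E[X] = 4782969 · (1/9)^{8} = 1/9 ≈ 0.11111.


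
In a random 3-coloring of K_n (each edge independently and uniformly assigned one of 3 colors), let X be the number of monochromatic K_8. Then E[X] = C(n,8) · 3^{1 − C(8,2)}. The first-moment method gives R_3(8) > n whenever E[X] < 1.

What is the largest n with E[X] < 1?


We need C(n, 8) · 3^{1 − 28} < 1, i.e. C(n, 8) < 3^{28 − 1} = 7625597484987.
Check values of n near the boundary:
  n = 154: C(154, 8) = 6521818990995; 6521818990995 < 7625597484987? YES
  n = 155: C(155, 8) = 6876747915675; 6876747915675 < 7625597484987? YES
  n = 156: C(156, 8) = 7248464019225; 7248464019225 < 7625597484987? YES
  n = 157: C(157, 8) = 7637643295425; 7637643295425 < 7625597484987? NO
  n = 158: C(158, 8) = 8044984271181; 8044984271181 < 7625597484987? NO
The largest n with C(n, 8) < 7625597484987 is n = 156 (where E[X] = 805384891025/847288609443 ≈ 0.95054). Hence R_3(8) > 156, i.e. R_3(8) ≥ 157.

Largest n = 156; hence R_3(8) > 156.


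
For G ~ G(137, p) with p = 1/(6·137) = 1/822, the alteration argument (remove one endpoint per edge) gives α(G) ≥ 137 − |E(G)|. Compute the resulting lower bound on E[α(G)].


E[|E(G)|] = C(137, 2)·p = 9316 · (1/822) = 34/3.
E[α(G)] ≥ n − E[|E(G)|] = 137 − 34/3 = 377/3.
Numerically: ≈ 125.667.
(This is only a lower bound; the true E[α(G)] may be larger.)

E[α(G)] ≥ 377/3 ≈ 125.667.


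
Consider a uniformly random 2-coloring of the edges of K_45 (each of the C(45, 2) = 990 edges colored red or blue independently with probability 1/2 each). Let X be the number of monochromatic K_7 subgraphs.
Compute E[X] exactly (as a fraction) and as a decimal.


Let X = Σ_S X_S over the C(45, 7) = 45379620 subsets S of size 7, where X_S = 1 if the K_7 on S is monochromatic.
For a fixed S, the K_7 on S has C(7, 2) = 21 edges. P[all 21 edges red] = (1/2)^21, and likewise for blue, so P[monochromatic] = 2·(1/2)^21 = 2^{1 − 21} = 1/1048576.
By linearity: E[X] = C(45, 7) · 2^{1 − 21} = 45379620 · 1/1048576 = 11344905/262144.
Numerically: E[X] ≈ 43.2774.

E[X] = C(45,7)·2^(1−C(7,2)) = 11344905/262144 ≈ 43.2774.


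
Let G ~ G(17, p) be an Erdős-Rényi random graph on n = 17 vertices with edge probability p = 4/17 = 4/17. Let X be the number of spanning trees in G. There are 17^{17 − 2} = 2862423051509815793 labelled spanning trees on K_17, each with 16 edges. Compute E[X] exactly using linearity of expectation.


K_17 has 17^{17 − 2} = 2862423051509815793 labelled spanning trees.
For each such spanning tree H, let X_H = 1 if all 16 edges of H are present in G. Then P[X_H = 1] = p^{16} = (4/17)^{16} = 4294967296/48661191875666868481.
By linearity: E[X] = Σ_H E[X_H] = 2862423051509815793 · p^{16} = 2862423051509815793 · 4294967296/48661191875666868481 = 4294967296/17.
Numerically: E[X] ≈ 2.5265e+08.

E[X] = 2862423051509815793 · (4/17)^{16} = 4294967296/17 ≈ 2.5265e+08.


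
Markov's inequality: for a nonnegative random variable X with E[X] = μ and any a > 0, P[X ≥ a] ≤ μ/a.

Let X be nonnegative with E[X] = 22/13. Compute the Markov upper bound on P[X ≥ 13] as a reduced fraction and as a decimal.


μ = E[X] = 22/13, a = 13.
Markov: P[X ≥ 13] ≤ μ/a = (22/13)/13 = 22/169.
Numerically: ≈ 0.130.
(Since a = 13 > μ = 1.692, the bound 22/169 is < 1 and informative.)

P[X ≥ 13] ≤ 22/169 ≈ 0.130.


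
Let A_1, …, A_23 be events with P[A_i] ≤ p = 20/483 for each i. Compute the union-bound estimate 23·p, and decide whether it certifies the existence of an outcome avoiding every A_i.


Union bound: P[∪_{i=1}^{23} A_i] ≤ Σ_i P[A_i] ≤ 23·p = 23·(20/483) = 20/21.
Numerically: 20/21 ≈ 0.9523810.
Is 20/21 < 1? YES.
Since P[∪ A_i] ≤ 20/21 < 1, the complement has P[∩ A_i^c] ≥ 1 − 20/21 = 1/21 > 0, so some outcome avoids every A_i.

23·p = 20/21 ≈ 0.9523810; existence CERTIFIED by the union bound.


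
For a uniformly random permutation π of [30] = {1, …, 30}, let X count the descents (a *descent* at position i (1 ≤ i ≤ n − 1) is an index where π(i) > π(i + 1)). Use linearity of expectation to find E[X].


Write X = Σ X_I over i = 1, …, 29, with X_I the indicator of one descent.
There are 29 indicators.
For each fixed i, the pair (π(i), π(i+1)) is a uniformly random ordered pair of distinct values from {1, …, 30}; by symmetry P[π(i) > π(i+1)] = 1/2.
By linearity: E[X] = 29 · (1/2) = (30 − 1) · (1/2) = 29/2 ≈ 14.50000.

E[X] = 29/2 = 14.50000.


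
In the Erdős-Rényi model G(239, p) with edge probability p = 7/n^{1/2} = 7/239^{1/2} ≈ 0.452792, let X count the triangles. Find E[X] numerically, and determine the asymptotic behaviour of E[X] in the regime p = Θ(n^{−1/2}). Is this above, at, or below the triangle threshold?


Number of potential triangles: C(239, 3) = 2246839.
Each occurs with probability p³ ≈ (0.452792)³ ≈ 9.28319063e-02.
By linearity: E[X] = C(239, 3)·p³ ≈ 2246839 · 9.28319063e-02 ≈ 208578.347449.
Since α = 1/2 < 1, p = c/n^{1/2} ≫ 1/n is above the triangle threshold p ~ 1/n. Asymptotically E[X] ~ (c³/6)·n^{3(1−α)} = (7³/6)·n^{1.5} → ∞; triangles are abundant w.h.p.

E[X] ≈ 208578.347449; in regime p = Θ(1/n^{1/2}) E[X] diverges (above the triangle threshold p ~ 1/n).


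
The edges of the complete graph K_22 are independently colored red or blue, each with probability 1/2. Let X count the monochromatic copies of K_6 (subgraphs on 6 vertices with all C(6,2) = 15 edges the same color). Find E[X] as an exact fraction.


Let X = Σ_S X_S over the C(22, 6) = 74613 subsets S of size 6, where X_S = 1 if the K_6 on S is monochromatic.
For a fixed S, the K_6 on S has C(6, 2) = 15 edges. P[all 15 edges red] = (1/2)^15, and likewise for blue, so P[monochromatic] = 2·(1/2)^15 = 2^{1 − 15} = 1/16384.
Summing: E[X] = C(22, 6) · 2^{1 − 15} = 74613 · 1/16384 = 74613/16384.
Numerically: E[X] ≈ 4.5540.

E[X] = C(22,6)·2^(1−C(6,2)) = 74613/16384 ≈ 4.5540.


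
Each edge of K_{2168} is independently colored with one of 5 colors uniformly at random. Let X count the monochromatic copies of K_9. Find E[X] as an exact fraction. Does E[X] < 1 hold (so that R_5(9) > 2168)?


E[X] = C(2168, 9) · 5^{1 − 36} = 2867804175977929537095120 · 5^{−35} = 2867804175977929537095120/2910383045673370361328125.
As a reduced fraction: E[X] = 573560835195585907419024/582076609134674072265625 ≈ 0.985.
Is E[X] < 1? YES.
Since E[X] < 1, there exists a 5-coloring of K_{2168} with no monochromatic K_9; hence R_5(9) > 2168.

E[X] = 573560835195585907419024/582076609134674072265625 ≈ 0.985; E[X] < 1, so R_5(9) > 2168.


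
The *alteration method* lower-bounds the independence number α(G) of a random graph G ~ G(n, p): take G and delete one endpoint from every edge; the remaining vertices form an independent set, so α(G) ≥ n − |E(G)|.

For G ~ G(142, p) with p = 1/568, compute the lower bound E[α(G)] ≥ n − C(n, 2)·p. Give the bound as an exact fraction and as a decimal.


E[|E(G)|] = C(142, 2)·p = 10011 · (1/568) = 141/8.
E[α(G)] ≥ n − E[|E(G)|] = 142 − 141/8 = 995/8.
Numerically: ≈ 124.375.
(This is only a lower bound; the true E[α(G)] may be larger.)

E[α(G)] ≥ 995/8 ≈ 124.375.


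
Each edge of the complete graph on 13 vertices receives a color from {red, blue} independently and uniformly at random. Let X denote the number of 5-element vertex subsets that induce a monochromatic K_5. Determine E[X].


Let X = Σ_S X_S over the C(13, 5) = 1287 subsets S of size 5, where X_S = 1 if the K_5 on S is monochromatic.
For a fixed S, the K_5 on S has C(5, 2) = 10 edges. P[all 10 edges red] = (1/2)^10, and likewise for blue, so P[monochromatic] = 2·(1/2)^10 = 2^{1 − 10} = 1/512.
By linearity of expectation: E[X] = C(13, 5) · 2^{1 − 10} = 1287 · 1/512 = 1287/512.
Numerically: E[X] ≈ 2.5137.

E[X] = C(13,5)·2^(1−C(5,2)) = 1287/512 ≈ 2.5137.


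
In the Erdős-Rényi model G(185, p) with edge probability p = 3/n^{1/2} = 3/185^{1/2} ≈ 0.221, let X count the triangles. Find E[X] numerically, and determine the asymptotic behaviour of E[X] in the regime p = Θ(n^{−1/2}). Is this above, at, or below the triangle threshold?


Number of potential triangles: C(185, 3) = 1038220.
Each occurs with probability p³ ≈ (0.221)³ ≈ 1.07302e-02.
By linearity: E[X] = C(185, 3)·p³ ≈ 1038220 · 1.07302e-02 ≈ 11140.266.
Since α = 1/2 < 1, p = c/n^{1/2} ≫ 1/n is above the triangle threshold p ~ 1/n. Asymptotically E[X] ~ (c³/6)·n^{3(1−α)} = (3³/6)·n^{1.5} → ∞; triangles are abundant w.h.p.

E[X] ≈ 11140.266; in regime p = Θ(1/n^{1/2}) E[X] diverges (above the triangle threshold p ~ 1/n).


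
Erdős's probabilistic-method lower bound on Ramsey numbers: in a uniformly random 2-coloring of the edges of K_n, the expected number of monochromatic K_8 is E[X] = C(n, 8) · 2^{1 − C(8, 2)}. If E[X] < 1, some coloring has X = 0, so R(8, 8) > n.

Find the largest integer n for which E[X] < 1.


We need C(n, 8) · 2^{1 − 28} < 1, i.e. C(n, 8) < 2^{28 − 1} = 134217728.
Check values of n near the boundary:
  n = 38: C(38, 8) = 48903492; 48903492 < 134217728? YES
  n = 39: C(39, 8) = 61523748; 61523748 < 134217728? YES
  n = 40: C(40, 8) = 76904685; 76904685 < 134217728? YES
  n = 41: C(41, 8) = 95548245; 95548245 < 134217728? YES
  n = 42: C(42, 8) = 118030185; 118030185 < 134217728? YES
  n = 43: C(43, 8) = 145008513; 145008513 < 134217728? NO
  n = 44: C(44, 8) = 177232627; 177232627 < 134217728? NO
  n = 45: C(45, 8) = 215553195; 215553195 < 134217728? NO
The largest n with C(n, 8) < 134217728 is n = 42 (where E[X] = 118030185/134217728 ≈ 0.879393). Hence R(8, 8) > 42, i.e. R(8, 8) ≥ 43.

Largest n = 42; hence R(8, 8) > 42.


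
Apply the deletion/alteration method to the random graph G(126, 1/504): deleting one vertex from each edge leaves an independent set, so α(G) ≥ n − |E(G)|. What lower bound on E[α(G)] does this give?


E[|E(G)|] = C(126, 2)·p = 7875 · (1/504) = 125/8.
E[α(G)] ≥ n − E[|E(G)|] = 126 − 125/8 = 883/8.
Numerically: ≈ 110.3750.
(This is only a lower bound; the true E[α(G)] may be larger.)

E[α(G)] ≥ 883/8 ≈ 110.3750.


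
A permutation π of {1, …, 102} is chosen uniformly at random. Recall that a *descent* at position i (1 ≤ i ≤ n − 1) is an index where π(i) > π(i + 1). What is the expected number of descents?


Write X = Σ X_I over i = 1, …, 101, with X_I the indicator of one descent.
There are 101 indicators.
For each fixed i, the pair (π(i), π(i+1)) is a uniformly random ordered pair of distinct values from {1, …, 102}; by symmetry P[π(i) > π(i+1)] = 1/2.
By linearity: E[X] = 101 · (1/2) = (102 − 1) · (1/2) = 101/2 ≈ 50.500000.

E[X] = 101/2 = 50.500000.


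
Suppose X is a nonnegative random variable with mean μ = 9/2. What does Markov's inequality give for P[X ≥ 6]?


μ = E[X] = 9/2, a = 6.
Markov: P[X ≥ 6] ≤ μ/a = (9/2)/6 = 3/4.
Numerically: ≈ 0.7500.
(Since a = 6 > μ = 4.5000, the bound 3/4 is < 1 and informative.)

P[X ≥ 6] ≤ 3/4 ≈ 0.7500.


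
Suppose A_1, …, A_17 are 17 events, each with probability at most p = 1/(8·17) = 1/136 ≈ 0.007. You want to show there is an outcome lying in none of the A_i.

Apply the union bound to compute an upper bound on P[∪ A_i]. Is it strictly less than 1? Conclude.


Union bound: P[∪_{i=1}^{17} A_i] ≤ Σ_i P[A_i] ≤ 17·p = 17·(1/136) = 1/8.
Numerically: 1/8 ≈ 0.125.
Is 1/8 < 1? YES.
Since P[∪ A_i] ≤ 1/8 < 1, the complement has P[∩ A_i^c] ≥ 1 − 1/8 = 7/8 > 0, so some outcome avoids every A_i.

17·p = 1/8 ≈ 0.125; existence CERTIFIED by the union bound.


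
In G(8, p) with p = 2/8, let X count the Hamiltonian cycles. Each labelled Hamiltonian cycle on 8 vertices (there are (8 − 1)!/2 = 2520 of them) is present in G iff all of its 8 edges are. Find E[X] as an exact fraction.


K_8 has (8 − 1)!/2 = 2520 labelled Hamiltonian cycles.
For each such Hamiltonian cycle H, let X_H = 1 if all 8 edges of H are present in G. Then P[X_H = 1] = p^{8} = (1/4)^{8} = 1/65536.
By linearity: E[X] = Σ_H E[X_H] = 2520 · p^{8} = 2520 · 1/65536 = 315/8192.
Numerically: E[X] ≈ 0.038452.

E[X] = 2520 · (1/4)^{8} = 315/8192 ≈ 0.038452.


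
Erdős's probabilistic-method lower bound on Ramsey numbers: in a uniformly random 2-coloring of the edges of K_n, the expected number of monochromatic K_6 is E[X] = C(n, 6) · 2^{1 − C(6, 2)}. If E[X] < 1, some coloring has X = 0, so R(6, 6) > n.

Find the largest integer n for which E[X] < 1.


We need C(n, 6) · 2^{1 − 15} < 1, i.e. C(n, 6) < 2^{15 − 1} = 16384.
Check values of n near the boundary:
  n = 14: C(14, 6) = 3003; 3003 < 16384? YES
  n = 15: C(15, 6) = 5005; 5005 < 16384? YES
  n = 16: C(16, 6) = 8008; 8008 < 16384? YES
  n = 17: C(17, 6) = 12376; 12376 < 16384? YES
  n = 18: C(18, 6) = 18564; 18564 < 16384? NO
  n = 19: C(19, 6) = 27132; 27132 < 16384? NO
The largest n with C(n, 6) < 16384 is n = 17 (where E[X] = 1547/2048 ≈ 0.7554). Hence R(6, 6) > 17, i.e. R(6, 6) ≥ 18.

Largest n = 17; hence R(6, 6) > 17.


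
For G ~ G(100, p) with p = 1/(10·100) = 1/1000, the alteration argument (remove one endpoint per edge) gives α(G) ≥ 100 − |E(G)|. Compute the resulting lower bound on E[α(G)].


E[|E(G)|] = C(100, 2)·p = 4950 · (1/1000) = 99/20.
E[α(G)] ≥ n − E[|E(G)|] = 100 − 99/20 = 1901/20.
Numerically: ≈ 95.050000.
(This is only a lower bound; the true E[α(G)] may be larger.)

E[α(G)] ≥ 1901/20 ≈ 95.050000.


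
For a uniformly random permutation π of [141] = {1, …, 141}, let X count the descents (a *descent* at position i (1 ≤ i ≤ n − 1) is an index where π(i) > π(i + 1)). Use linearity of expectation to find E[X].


Write X = Σ X_I over i = 1, …, 140, with X_I the indicator of one descent.
There are 140 indicators.
For each fixed i, the pair (π(i), π(i+1)) is a uniformly random ordered pair of distinct values from {1, …, 141}; by symmetry P[π(i) > π(i+1)] = 1/2.
By linearity: E[X] = 140 · (1/2) = (141 − 1) · (1/2) = 70 ≈ 70.00000.

E[X] = 70 = 70.00000.


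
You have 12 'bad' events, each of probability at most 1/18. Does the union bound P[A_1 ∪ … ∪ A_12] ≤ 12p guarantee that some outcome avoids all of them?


Union bound: P[∪_{i=1}^{12} A_i] ≤ Σ_i P[A_i] ≤ 12·p = 12·(1/18) = 2/3.
Numerically: 2/3 ≈ 0.6667.
Is 2/3 < 1? YES.
Since P[∪ A_i] ≤ 2/3 < 1, the complement has P[∩ A_i^c] ≥ 1 − 2/3 = 1/3 > 0, so some outcome avoids every A_i.

12·p = 2/3 ≈ 0.6667; existence CERTIFIED by the union bound.


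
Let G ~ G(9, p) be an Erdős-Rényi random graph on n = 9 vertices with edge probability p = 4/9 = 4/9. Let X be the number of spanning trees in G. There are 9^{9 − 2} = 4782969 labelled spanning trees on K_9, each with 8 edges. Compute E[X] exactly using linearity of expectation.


K_9 has 9^{9 − 2} = 4782969 labelled spanning trees.
For each such spanning tree H, let X_H = 1 if all 8 edges of H are present in G. Then P[X_H = 1] = p^{8} = (4/9)^{8} = 65536/43046721.
By linearity: E[X] = Σ_H E[X_H] = 4782969 · p^{8} = 4782969 · 65536/43046721 = 65536/9.
Numerically: E[X] ≈ 7.28e+03.

E[X] = 4782969 · (4/9)^{8} = 65536/9 ≈ 7.28e+03.


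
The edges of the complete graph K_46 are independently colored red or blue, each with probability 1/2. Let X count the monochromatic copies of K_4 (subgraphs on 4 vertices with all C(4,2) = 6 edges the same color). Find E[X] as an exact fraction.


Let X = Σ_S X_S over the C(46, 4) = 163185 subsets S of size 4, where X_S = 1 if the K_4 on S is monochromatic.
For a fixed S, the K_4 on S has C(4, 2) = 6 edges. P[all 6 edges red] = (1/2)^6, and likewise for blue, so P[monochromatic] = 2·(1/2)^6 = 2^{1 − 6} = 1/32.
Summing: E[X] = C(46, 4) · 2^{1 − 6} = 163185 · 1/32 = 163185/32.
Numerically: E[X] ≈ 5099.5312.

E[X] = C(46,4)·2^(1−C(4,2)) = 163185/32 ≈ 5099.5312.


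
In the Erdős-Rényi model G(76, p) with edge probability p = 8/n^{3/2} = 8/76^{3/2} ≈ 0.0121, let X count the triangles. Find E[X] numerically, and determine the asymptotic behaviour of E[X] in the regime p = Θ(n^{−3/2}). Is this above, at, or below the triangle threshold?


Number of potential triangles: C(76, 3) = 70300.
Each occurs with probability p³ ≈ (0.0121)³ ≈ 1.76039e-06.
By linearity: E[X] = C(76, 3)·p³ ≈ 70300 · 1.76039e-06 ≈ 0.124.
Since α = 3/2 > 1, p = c/n^{3/2} = o(1/n) is below the triangle threshold p ~ 1/n. Asymptotically E[X] ~ (c³/6)·n^{3(1−α)} = (8³/6)·n^{-1.5} → 0, so by Markov's inequality G has no triangles w.h.p.

E[X] ≈ 0.124; in regime p = Θ(1/n^{3/2}) E[X] tends to 0 (below the triangle threshold p ~ 1/n).


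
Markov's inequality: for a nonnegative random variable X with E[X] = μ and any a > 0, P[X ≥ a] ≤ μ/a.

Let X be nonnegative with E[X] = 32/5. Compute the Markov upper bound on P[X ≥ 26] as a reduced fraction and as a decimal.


μ = E[X] = 32/5, a = 26.
Markov: P[X ≥ 26] ≤ μ/a = (32/5)/26 = 16/65.
Numerically: ≈ 0.246154.
(Since a = 26 > μ = 6.400000, the bound 16/65 is < 1 and informative.)

P[X ≥ 26] ≤ 16/65 ≈ 0.246154.


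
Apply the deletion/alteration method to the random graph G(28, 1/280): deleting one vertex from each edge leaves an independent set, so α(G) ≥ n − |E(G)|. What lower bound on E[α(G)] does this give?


E[|E(G)|] = C(28, 2)·p = 378 · (1/280) = 27/20.
E[α(G)] ≥ n − E[|E(G)|] = 28 − 27/20 = 533/20.
Numerically: ≈ 26.650.
(This is only a lower bound; the true E[α(G)] may be larger.)

E[α(G)] ≥ 533/20 ≈ 26.650.


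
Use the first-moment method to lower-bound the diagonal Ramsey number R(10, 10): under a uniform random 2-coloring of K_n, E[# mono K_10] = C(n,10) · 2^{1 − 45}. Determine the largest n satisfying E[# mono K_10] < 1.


We need C(n, 10) · 2^{1 − 45} < 1, i.e. C(n, 10) < 2^{45 − 1} = 17592186044416.
Check values of n near the boundary:
  n = 95: C(95, 10) = 10104934117421; 10104934117421 < 17592186044416? YES
  n = 96: C(96, 10) = 11279926456656; 11279926456656 < 17592186044416? YES
  n = 97: C(97, 10) = 12576469727536; 12576469727536 < 17592186044416? YES
  n = 98: C(98, 10) = 14005614014756; 14005614014756 < 17592186044416? YES
  n = 99: C(99, 10) = 15579278510796; 15579278510796 < 17592186044416? YES
  n = 100: C(100, 10) = 17310309456440; 17310309456440 < 17592186044416? YES
  n = 101: C(101, 10) = 19212541264840; 19212541264840 < 17592186044416? NO
The largest n with C(n, 10) < 17592186044416 is n = 100 (where E[X] = 2163788682055/2199023255552 ≈ 0.983977). Hence R(10, 10) > 100, i.e. R(10, 10) ≥ 101.

Largest n = 100; hence R(10, 10) > 100.


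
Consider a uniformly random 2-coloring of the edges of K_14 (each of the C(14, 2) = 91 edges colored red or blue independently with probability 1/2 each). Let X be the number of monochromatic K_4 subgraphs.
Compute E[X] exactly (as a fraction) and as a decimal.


Let X = Σ_S X_S over the C(14, 4) = 1001 subsets S of size 4, where X_S = 1 if the K_4 on S is monochromatic.
For a fixed S, the K_4 on S has C(4, 2) = 6 edges. P[all 6 edges red] = (1/2)^6, and likewise for blue, so P[monochromatic] = 2·(1/2)^6 = 2^{1 − 6} = 1/32.
By linearity of expectation: E[X] = C(14, 4) · 2^{1 − 6} = 1001 · 1/32 = 1001/32.
Numerically: E[X] ≈ 31.2812.

E[X] = C(14,4)·2^(1−C(4,2)) = 1001/32 ≈ 31.2812.
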